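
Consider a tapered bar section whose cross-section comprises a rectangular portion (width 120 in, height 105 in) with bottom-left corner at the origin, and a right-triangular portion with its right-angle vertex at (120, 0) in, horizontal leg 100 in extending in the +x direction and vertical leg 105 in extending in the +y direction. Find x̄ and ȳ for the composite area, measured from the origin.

x̄ = 87.45 in, ȳ = 47.35 in

rectangular portion: A = 120 × 105 = 12600.00, centroid at (60.00, 52.50).
triangular portion: A = ½·100·105 = 5250.00, centroid at (153.33, 35.00).
ΣA = 17850.00 in²
ΣAx̄ = (12600.00)(60.00) + (5250.00)(153.33) = 1561000.00 in³
ΣAȳ = (12600.00)(52.50) + (5250.00)(35.00) = 845250.00 in³
x̄ = 1561000.00 / 17850.00 = 87.45 in
ȳ = 845250.00 / 17850.00 = 47.35 in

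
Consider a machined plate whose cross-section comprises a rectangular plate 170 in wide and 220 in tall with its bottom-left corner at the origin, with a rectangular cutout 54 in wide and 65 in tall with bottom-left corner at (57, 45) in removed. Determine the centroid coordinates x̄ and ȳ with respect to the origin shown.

x̄ = 85.10 in, ȳ = 113.37 in

Part | A | x̄ᵢ | ȳᵢ | A·x̄ᵢ | A·ȳᵢ
plate | 37400.00 | 85.00 | 110.00 | 3179000.00 | 4114000.00
hole | -3510.00 | 84.00 | 77.50 | -294840.00 | -272025.00
Σ | 33890.00 |  |  | 2884160.00 | 3841975.00
x̄ = 2884160.00 / 33890.00 = 85.10 in
ȳ = 3841975.00 / 33890.00 = 113.37 in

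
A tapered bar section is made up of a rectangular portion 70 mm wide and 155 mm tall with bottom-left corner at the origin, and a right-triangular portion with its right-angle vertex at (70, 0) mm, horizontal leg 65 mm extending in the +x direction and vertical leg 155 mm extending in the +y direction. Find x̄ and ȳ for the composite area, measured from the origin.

x̄ = 52.97 mm, ȳ = 69.31 mm

Part | A | x̄ᵢ | ȳᵢ | A·x̄ᵢ | A·ȳᵢ
rectangular portion | 10850.00 | 35.00 | 77.50 | 379750.00 | 840875.00
triangular portion | 5037.50 | 91.67 | 51.67 | 461770.83 | 260270.83
Σ | 15887.50 |  |  | 841520.83 | 1101145.83
x̄ = 841520.83 / 15887.50 = 52.97 mm
ȳ = 1101145.83 / 15887.50 = 69.31 mm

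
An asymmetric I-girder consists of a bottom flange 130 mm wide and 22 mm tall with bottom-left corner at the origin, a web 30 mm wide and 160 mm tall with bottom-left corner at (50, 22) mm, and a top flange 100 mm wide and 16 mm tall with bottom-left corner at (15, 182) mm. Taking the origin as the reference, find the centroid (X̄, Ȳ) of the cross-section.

bottom flange: A = 130 × 22 = 2860.00, centroid at (65.00, 11.00).
web: A = 30 × 160 = 4800.00, centroid at (65.00, 102.00).
top flange: A = 100 × 16 = 1600.00, centroid at (65.00, 190.00).
ΣA = 9260.00 mm²
ΣAX̄ = (2860.00)(65.00) + (4800.00)(65.00) + (1600.00)(65.00) = 601900.00 mm³
ΣAȲ = (2860.00)(11.00) + (4800.00)(102.00) + (1600.00)(190.00) = 825060.00 mm³
X̄ = 601900.00 / 9260.00 = 65.00 mm
Ȳ = 825060.00 / 9260.00 = 89.10 mm

X̄ = 65.00 mm, Ȳ = 89.10 mm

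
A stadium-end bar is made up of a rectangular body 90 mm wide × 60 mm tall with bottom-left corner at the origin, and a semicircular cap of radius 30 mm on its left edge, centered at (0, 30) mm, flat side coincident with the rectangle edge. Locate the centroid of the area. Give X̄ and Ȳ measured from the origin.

X̄ = 33.02 mm, Ȳ = 30.00 mm

rectangular body: A = 90 × 60 = 5400.00, centroid at (45.00, 30.00).
semicircular end: A = ½π·30² = 1413.72, centroid at (-12.73, 30.00).
ΣA = 6813.72 mm², ΣAX̄ = 225000.00 mm³, ΣAȲ = 204411.50 mm³.
X̄ = 225000.00/6813.72 = 33.02 mm; Ȳ = 204411.50/6813.72 = 30.00 mm.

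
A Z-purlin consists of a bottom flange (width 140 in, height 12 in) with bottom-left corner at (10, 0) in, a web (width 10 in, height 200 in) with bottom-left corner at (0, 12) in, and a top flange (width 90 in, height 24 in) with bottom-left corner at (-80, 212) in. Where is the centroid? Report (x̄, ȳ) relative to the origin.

Part | A | x̄ᵢ | ȳᵢ | A·x̄ᵢ | A·ȳᵢ
bottom flange | 1680.00 | 80.00 | 6.00 | 134400.00 | 10080.00
web | 2000.00 | 5.00 | 112.00 | 10000.00 | 224000.00
top flange | 2160.00 | -35.00 | 224.00 | -75600.00 | 483840.00
Σ | 5840.00 |  |  | 68800.00 | 717920.00
x̄ = 68800.00 / 5840.00 = 11.78 in
ȳ = 717920.00 / 5840.00 = 122.93 in

x̄ = 11.78 in, ȳ = 122.93 in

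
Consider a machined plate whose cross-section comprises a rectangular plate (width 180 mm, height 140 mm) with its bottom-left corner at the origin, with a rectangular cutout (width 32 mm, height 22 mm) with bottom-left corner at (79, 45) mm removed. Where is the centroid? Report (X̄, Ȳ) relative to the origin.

plate: A = 180 × 140 = 25200.00, centroid at (90.00, 70.00).
hole: A = −(32 × 22) = -704.00, centroid at (95.00, 56.00).
ΣA = 24496.00 mm²
ΣAX̄ = (25200.00)(90.00) + (-704.00)(95.00) = 2201120.00 mm³
ΣAȲ = (25200.00)(70.00) + (-704.00)(56.00) = 1724576.00 mm³
X̄ = 2201120.00 / 24496.00 = 89.86 mm
Ȳ = 1724576.00 / 24496.00 = 70.40 mm

X̄ = 89.86 mm, Ȳ = 70.40 mm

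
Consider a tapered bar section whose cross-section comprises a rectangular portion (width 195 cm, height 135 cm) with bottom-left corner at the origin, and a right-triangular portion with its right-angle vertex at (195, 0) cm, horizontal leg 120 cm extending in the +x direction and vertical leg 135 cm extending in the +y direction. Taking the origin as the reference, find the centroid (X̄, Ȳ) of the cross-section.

X̄ = 129.85 cm, Ȳ = 62.21 cm

Part | A | x̄ᵢ | ȳᵢ | A·x̄ᵢ | A·ȳᵢ
rectangular portion | 26325.00 | 97.50 | 67.50 | 2566687.50 | 1776937.50
triangular portion | 8100.00 | 235.00 | 45.00 | 1903500.00 | 364500.00
Σ | 34425.00 |  |  | 4470187.50 | 2141437.50
X̄ = 4470187.50 / 34425.00 = 129.85 cm
Ȳ = 2141437.50 / 34425.00 = 62.21 cm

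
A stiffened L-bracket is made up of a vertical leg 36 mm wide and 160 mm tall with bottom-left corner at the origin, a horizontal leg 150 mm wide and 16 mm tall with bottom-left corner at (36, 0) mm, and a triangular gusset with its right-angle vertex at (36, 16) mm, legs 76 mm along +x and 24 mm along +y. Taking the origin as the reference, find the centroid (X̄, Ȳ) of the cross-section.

Part | A | x̄ᵢ | ȳᵢ | A·x̄ᵢ | A·ȳᵢ
vertical leg | 5760.00 | 18.00 | 80.00 | 103680.00 | 460800.00
horizontal leg | 2400.00 | 111.00 | 8.00 | 266400.00 | 19200.00
gusset | 912.00 | 61.33 | 24.00 | 55936.00 | 21888.00
Σ | 9072.00 |  |  | 426016.00 | 501888.00
X̄ = 426016.00 / 9072.00 = 46.96 mm
Ȳ = 501888.00 / 9072.00 = 55.32 mm

X̄ = 46.96 mm, Ȳ = 55.32 mm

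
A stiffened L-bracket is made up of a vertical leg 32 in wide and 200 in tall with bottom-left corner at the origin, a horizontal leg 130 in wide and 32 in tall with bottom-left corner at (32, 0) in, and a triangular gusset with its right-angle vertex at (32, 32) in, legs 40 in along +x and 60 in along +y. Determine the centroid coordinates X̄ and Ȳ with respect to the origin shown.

X̄ = 47.65 in, Ȳ = 65.39 in

vertical leg: A = 32 × 200 = 6400.00, centroid at (16.00, 100.00).
horizontal leg: A = 130 × 32 = 4160.00, centroid at (97.00, 16.00).
gusset: A = ½·40·60 = 1200.00, centroid at (45.33, 52.00).
ΣA = 11760.00 in², ΣAX̄ = 560320.00 in³, ΣAȲ = 768960.00 in³.
X̄ = 560320.00/11760.00 = 47.65 in; Ȳ = 768960.00/11760.00 = 65.39 in.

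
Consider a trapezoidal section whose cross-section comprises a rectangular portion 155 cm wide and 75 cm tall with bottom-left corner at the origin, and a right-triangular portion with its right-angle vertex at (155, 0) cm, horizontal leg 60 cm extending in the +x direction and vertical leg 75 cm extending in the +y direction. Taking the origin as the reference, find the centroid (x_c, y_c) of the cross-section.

x_c = 93.31 cm, y_c = 35.47 cm

rectangular portion: A = 155 × 75 = 11625.00, centroid at (77.50, 37.50).
triangular portion: A = ½·60·75 = 2250.00, centroid at (175.00, 25.00).
ΣA = 13875.00 cm², ΣAx_c = 1294687.50 cm³, ΣAy_c = 492187.50 cm³.
x_c = 1294687.50/13875.00 = 93.31 cm; y_c = 492187.50/13875.00 = 35.47 cm.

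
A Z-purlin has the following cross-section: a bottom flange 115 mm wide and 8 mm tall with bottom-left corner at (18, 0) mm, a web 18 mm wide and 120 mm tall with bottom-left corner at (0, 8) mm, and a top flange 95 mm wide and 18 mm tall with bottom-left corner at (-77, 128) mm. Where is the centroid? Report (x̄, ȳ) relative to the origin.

x̄ = 8.03 mm, ȳ = 80.34 mm

Part | A | x̄ᵢ | ȳᵢ | A·x̄ᵢ | A·ȳᵢ
bottom flange | 920.00 | 75.50 | 4.00 | 69460.00 | 3680.00
web | 2160.00 | 9.00 | 68.00 | 19440.00 | 146880.00
top flange | 1710.00 | -29.50 | 137.00 | -50445.00 | 234270.00
Σ | 4790.00 |  |  | 38455.00 | 384830.00
x̄ = 38455.00 / 4790.00 = 8.03 mm
ȳ = 384830.00 / 4790.00 = 80.34 mm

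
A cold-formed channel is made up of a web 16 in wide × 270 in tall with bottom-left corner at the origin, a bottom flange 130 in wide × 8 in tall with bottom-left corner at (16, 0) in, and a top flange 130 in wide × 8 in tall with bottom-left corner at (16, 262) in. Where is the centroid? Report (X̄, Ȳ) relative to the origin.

X̄ = 31.73 in, Ȳ = 135.00 in

Part | A | x̄ᵢ | ȳᵢ | A·x̄ᵢ | A·ȳᵢ
web | 4320.00 | 8.00 | 135.00 | 34560.00 | 583200.00
bottom flange | 1040.00 | 81.00 | 4.00 | 84240.00 | 4160.00
top flange | 1040.00 | 81.00 | 266.00 | 84240.00 | 276640.00
Σ | 6400.00 |  |  | 203040.00 | 864000.00
X̄ = 203040.00 / 6400.00 = 31.73 in
Ȳ = 864000.00 / 6400.00 = 135.00 in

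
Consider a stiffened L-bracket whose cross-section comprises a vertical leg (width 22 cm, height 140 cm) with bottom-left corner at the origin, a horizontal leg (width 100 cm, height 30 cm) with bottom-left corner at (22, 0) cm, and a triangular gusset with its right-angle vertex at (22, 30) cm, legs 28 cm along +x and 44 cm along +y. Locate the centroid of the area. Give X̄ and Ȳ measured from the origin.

X̄ = 40.20 cm, Ȳ = 43.03 cm

vertical leg: A = 22 × 140 = 3080.00, centroid at (11.00, 70.00).
horizontal leg: A = 100 × 30 = 3000.00, centroid at (72.00, 15.00).
gusset: A = ½·28·44 = 616.00, centroid at (31.33, 44.67).
ΣA = 6696.00 cm²
ΣAX̄ = (3080.00)(11.00) + (3000.00)(72.00) + (616.00)(31.33) = 269181.33 cm³
ΣAȲ = (3080.00)(70.00) + (3000.00)(15.00) + (616.00)(44.67) = 288114.67 cm³
X̄ = 269181.33 / 6696.00 = 40.20 cm
Ȳ = 288114.67 / 6696.00 = 43.03 cm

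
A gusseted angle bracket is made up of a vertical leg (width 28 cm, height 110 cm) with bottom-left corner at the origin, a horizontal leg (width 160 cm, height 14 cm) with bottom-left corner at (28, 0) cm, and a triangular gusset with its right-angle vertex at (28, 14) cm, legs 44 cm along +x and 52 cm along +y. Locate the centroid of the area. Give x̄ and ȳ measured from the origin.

x̄ = 51.65 cm, ȳ = 34.18 cm

Part | A | x̄ᵢ | ȳᵢ | A·x̄ᵢ | A·ȳᵢ
vertical leg | 3080.00 | 14.00 | 55.00 | 43120.00 | 169400.00
horizontal leg | 2240.00 | 108.00 | 7.00 | 241920.00 | 15680.00
gusset | 1144.00 | 42.67 | 31.33 | 48810.67 | 35845.33
Σ | 6464.00 |  |  | 333850.67 | 220925.33
x̄ = 333850.67 / 6464.00 = 51.65 cm
ȳ = 220925.33 / 6464.00 = 34.18 cm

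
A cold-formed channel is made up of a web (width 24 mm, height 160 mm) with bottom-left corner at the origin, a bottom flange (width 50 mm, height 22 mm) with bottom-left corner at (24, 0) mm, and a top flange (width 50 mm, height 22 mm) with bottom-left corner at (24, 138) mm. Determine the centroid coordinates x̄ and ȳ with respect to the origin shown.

x̄ = 25.48 mm, ȳ = 80.00 mm

web: A = 24 × 160 = 3840.00, centroid at (12.00, 80.00).
bottom flange: A = 50 × 22 = 1100.00, centroid at (49.00, 11.00).
top flange: A = 50 × 22 = 1100.00, centroid at (49.00, 149.00).
ΣA = 6040.00 mm², ΣAx̄ = 153880.00 mm³, ΣAȳ = 483200.00 mm³.
x̄ = 153880.00/6040.00 = 25.48 mm; ȳ = 483200.00/6040.00 = 80.00 mm.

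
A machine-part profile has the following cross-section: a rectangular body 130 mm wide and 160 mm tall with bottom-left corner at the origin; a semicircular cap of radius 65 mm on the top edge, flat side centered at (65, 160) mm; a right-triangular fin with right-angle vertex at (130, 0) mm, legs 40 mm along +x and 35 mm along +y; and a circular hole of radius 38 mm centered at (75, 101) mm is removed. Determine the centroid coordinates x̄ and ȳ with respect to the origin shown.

rectangular body: A = 130 × 160 = 20800.00, centroid at (65.00, 80.00).
semicircular top: A = ½π·65² = 6636.61, centroid at (65.00, 187.59).
triangular fin: A = ½·40·35 = 700.00, centroid at (143.33, 11.67).
hole: A = −π·38² = -4536.46, centroid at (75.00, 101.00).
ΣA = 23600.15 mm²
ΣAx̄ = (20800.00)(65.00) + (6636.61)(65.00) + (700.00)(143.33) + (-4536.46)(75.00) = 1543478.79 mm³
ΣAȳ = (20800.00)(80.00) + (6636.61)(187.59) + (700.00)(11.67) + (-4536.46)(101.00) = 2458925.88 mm³
x̄ = 1543478.79 / 23600.15 = 65.40 mm
ȳ = 2458925.88 / 23600.15 = 104.19 mm

x̄ = 65.40 mm, ȳ = 104.19 mm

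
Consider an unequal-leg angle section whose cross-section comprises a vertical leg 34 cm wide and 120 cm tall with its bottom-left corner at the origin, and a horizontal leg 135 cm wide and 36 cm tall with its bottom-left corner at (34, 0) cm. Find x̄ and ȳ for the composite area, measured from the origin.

x̄ = 62.94 cm, ȳ = 37.17 cm

vertical leg: A = 34 × 120 = 4080.00, centroid at (17.00, 60.00).
horizontal leg: A = 135 × 36 = 4860.00, centroid at (101.50, 18.00).
ΣA = 8940.00 cm², ΣAx̄ = 562650.00 cm³, ΣAȳ = 332280.00 cm³.
x̄ = 562650.00/8940.00 = 62.94 cm; ȳ = 332280.00/8940.00 = 37.17 cm.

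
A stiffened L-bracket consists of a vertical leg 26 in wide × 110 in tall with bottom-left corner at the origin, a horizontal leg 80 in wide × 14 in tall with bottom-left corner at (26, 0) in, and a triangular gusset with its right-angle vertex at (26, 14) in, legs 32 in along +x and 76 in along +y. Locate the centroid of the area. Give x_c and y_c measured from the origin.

vertical leg: A = 26 × 110 = 2860.00, centroid at (13.00, 55.00).
horizontal leg: A = 80 × 14 = 1120.00, centroid at (66.00, 7.00).
gusset: A = ½·32·76 = 1216.00, centroid at (36.67, 39.33).
ΣA = 5196.00 in²
ΣAx_c = (2860.00)(13.00) + (1120.00)(66.00) + (1216.00)(36.67) = 155686.67 in³
ΣAy_c = (2860.00)(55.00) + (1120.00)(7.00) + (1216.00)(39.33) = 212969.33 in³
x_c = 155686.67 / 5196.00 = 29.96 in
y_c = 212969.33 / 5196.00 = 40.99 in

x_c = 29.96 in, y_c = 40.99 in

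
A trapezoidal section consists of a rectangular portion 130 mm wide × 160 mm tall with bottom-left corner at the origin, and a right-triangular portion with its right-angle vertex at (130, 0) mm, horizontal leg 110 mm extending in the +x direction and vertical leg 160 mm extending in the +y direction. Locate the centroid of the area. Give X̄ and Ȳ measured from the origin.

X̄ = 95.23 mm, Ȳ = 72.07 mm

rectangular portion: A = 130 × 160 = 20800.00, centroid at (65.00, 80.00).
triangular portion: A = ½·110·160 = 8800.00, centroid at (166.67, 53.33).
ΣA = 29600.00 mm²
ΣAX̄ = (20800.00)(65.00) + (8800.00)(166.67) = 2818666.67 mm³
ΣAȲ = (20800.00)(80.00) + (8800.00)(53.33) = 2133333.33 mm³
X̄ = 2818666.67 / 29600.00 = 95.23 mm
Ȳ = 2133333.33 / 29600.00 = 72.07 mm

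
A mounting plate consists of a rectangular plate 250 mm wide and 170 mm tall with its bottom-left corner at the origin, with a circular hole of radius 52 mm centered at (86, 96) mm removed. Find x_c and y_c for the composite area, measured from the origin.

Part | A | x̄ᵢ | ȳᵢ | A·x̄ᵢ | A·ȳᵢ
plate | 42500.00 | 125.00 | 85.00 | 5312500.00 | 3612500.00
hole | -8494.87 | 86.00 | 96.00 | -730558.52 | -815507.19
Σ | 34005.13 |  |  | 4581941.48 | 2796992.81
x_c = 4581941.48 / 34005.13 = 134.74 mm
y_c = 2796992.81 / 34005.13 = 82.25 mm

x_c = 134.74 mm, y_c = 82.25 mm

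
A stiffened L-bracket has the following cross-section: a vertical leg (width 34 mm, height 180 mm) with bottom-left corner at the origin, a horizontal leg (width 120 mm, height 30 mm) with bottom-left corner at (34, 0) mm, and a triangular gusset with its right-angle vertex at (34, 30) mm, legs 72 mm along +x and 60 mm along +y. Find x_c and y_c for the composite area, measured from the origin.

vertical leg: A = 34 × 180 = 6120.00, centroid at (17.00, 90.00).
horizontal leg: A = 120 × 30 = 3600.00, centroid at (94.00, 15.00).
gusset: A = ½·72·60 = 2160.00, centroid at (58.00, 50.00).
ΣA = 11880.00 mm², ΣAx_c = 567720.00 mm³, ΣAy_c = 712800.00 mm³.
x_c = 567720.00/11880.00 = 47.79 mm; y_c = 712800.00/11880.00 = 60.00 mm.

x_c = 47.79 mm, y_c = 60.00 mm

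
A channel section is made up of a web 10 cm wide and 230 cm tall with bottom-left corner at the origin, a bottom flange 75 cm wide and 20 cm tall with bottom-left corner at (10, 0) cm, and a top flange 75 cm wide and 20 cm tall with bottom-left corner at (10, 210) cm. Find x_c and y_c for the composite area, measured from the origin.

web: A = 10 × 230 = 2300.00, centroid at (5.00, 115.00).
bottom flange: A = 75 × 20 = 1500.00, centroid at (47.50, 10.00).
top flange: A = 75 × 20 = 1500.00, centroid at (47.50, 220.00).
ΣA = 5300.00 cm², ΣAx_c = 154000.00 cm³, ΣAy_c = 609500.00 cm³.
x_c = 154000.00/5300.00 = 29.06 cm; y_c = 609500.00/5300.00 = 115.00 cm.

x_c = 29.06 cm, y_c = 115.00 cm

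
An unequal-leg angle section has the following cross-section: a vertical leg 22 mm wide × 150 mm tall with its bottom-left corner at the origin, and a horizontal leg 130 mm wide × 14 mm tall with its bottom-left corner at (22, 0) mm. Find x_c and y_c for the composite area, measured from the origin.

Part | A | x̄ᵢ | ȳᵢ | A·x̄ᵢ | A·ȳᵢ
vertical leg | 3300.00 | 11.00 | 75.00 | 36300.00 | 247500.00
horizontal leg | 1820.00 | 87.00 | 7.00 | 158340.00 | 12740.00
Σ | 5120.00 |  |  | 194640.00 | 260240.00
x_c = 194640.00 / 5120.00 = 38.02 mm
y_c = 260240.00 / 5120.00 = 50.83 mm

x_c = 38.02 mm, y_c = 50.83 mm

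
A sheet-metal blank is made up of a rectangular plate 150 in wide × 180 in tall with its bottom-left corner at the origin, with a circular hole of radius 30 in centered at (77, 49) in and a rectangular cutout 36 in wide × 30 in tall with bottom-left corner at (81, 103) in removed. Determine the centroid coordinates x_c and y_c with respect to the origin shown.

Part | A | x̄ᵢ | ȳᵢ | A·x̄ᵢ | A·ȳᵢ
plate | 27000.00 | 75.00 | 90.00 | 2025000.00 | 2430000.00
hole 1 | -2827.43 | 77.00 | 49.00 | -217712.37 | -138544.24
hole 2 | -1080.00 | 99.00 | 118.00 | -106920.00 | -127440.00
Σ | 23092.57 |  |  | 1700367.63 | 2164015.76
x_c = 1700367.63 / 23092.57 = 73.63 in
y_c = 2164015.76 / 23092.57 = 93.71 in

x_c = 73.63 in, y_c = 93.71 in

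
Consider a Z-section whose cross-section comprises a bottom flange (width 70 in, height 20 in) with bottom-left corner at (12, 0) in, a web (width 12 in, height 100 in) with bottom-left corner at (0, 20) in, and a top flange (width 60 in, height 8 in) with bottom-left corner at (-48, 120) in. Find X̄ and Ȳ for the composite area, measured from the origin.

X̄ = 20.90 in, Ȳ = 51.14 in

bottom flange: A = 70 × 20 = 1400.00, centroid at (47.00, 10.00).
web: A = 12 × 100 = 1200.00, centroid at (6.00, 70.00).
top flange: A = 60 × 8 = 480.00, centroid at (-18.00, 124.00).
ΣA = 3080.00 in²
ΣAX̄ = (1400.00)(47.00) + (1200.00)(6.00) + (480.00)(-18.00) = 64360.00 in³
ΣAȲ = (1400.00)(10.00) + (1200.00)(70.00) + (480.00)(124.00) = 157520.00 in³
X̄ = 64360.00 / 3080.00 = 20.90 in
Ȳ = 157520.00 / 3080.00 = 51.14 in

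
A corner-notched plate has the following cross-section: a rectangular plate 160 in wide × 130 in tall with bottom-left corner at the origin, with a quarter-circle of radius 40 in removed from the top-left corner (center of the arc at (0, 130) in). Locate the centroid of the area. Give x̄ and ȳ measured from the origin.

x̄ = 84.05 in, ȳ = 61.91 in

plate: A = 160 × 130 = 20800.00, centroid at (80.00, 65.00).
removed quarter-circle: A = −¼π·40² = -1256.64, centroid at (16.98, 113.02).
ΣA = 19543.36 in²
ΣAx̄ = (20800.00)(80.00) + (-1256.64)(16.98) = 1642666.67 in³
ΣAȳ = (20800.00)(65.00) + (-1256.64)(113.02) = 1209970.52 in³
x̄ = 1642666.67 / 19543.36 = 84.05 in
ȳ = 1209970.52 / 19543.36 = 61.91 in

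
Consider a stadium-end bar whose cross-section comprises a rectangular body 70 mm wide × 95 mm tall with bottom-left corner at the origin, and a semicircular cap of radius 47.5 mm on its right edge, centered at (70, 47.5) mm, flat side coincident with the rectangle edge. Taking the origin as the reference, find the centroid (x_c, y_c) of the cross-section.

rectangular body: A = 70 × 95 = 6650.00, centroid at (35.00, 47.50).
semicircular end: A = ½π·47.5² = 3544.11, centroid at (90.16, 47.50).
ΣA = 10194.11 mm²
ΣAx_c = (6650.00)(35.00) + (3544.11)(90.16) = 552285.56 mm³
ΣAy_c = (6650.00)(47.50) + (3544.11)(47.50) = 484220.19 mm³
x_c = 552285.56 / 10194.11 = 54.18 mm
y_c = 484220.19 / 10194.11 = 47.50 mm

x_c = 54.18 mm, y_c = 47.50 mm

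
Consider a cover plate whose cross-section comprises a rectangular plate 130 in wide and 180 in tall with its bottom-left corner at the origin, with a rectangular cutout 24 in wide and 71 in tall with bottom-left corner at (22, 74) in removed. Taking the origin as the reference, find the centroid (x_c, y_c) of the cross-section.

Part | A | x̄ᵢ | ȳᵢ | A·x̄ᵢ | A·ȳᵢ
plate | 23400.00 | 65.00 | 90.00 | 1521000.00 | 2106000.00
hole | -1704.00 | 34.00 | 109.50 | -57936.00 | -186588.00
Σ | 21696.00 |  |  | 1463064.00 | 1919412.00
x_c = 1463064.00 / 21696.00 = 67.43 in
y_c = 1919412.00 / 21696.00 = 88.47 in

x_c = 67.43 in, y_c = 88.47 in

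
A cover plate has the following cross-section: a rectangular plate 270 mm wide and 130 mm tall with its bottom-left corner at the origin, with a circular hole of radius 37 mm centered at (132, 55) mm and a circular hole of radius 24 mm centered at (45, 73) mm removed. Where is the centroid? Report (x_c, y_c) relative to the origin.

x_c = 141.06 mm, y_c = 65.98 mm

Part | A | x̄ᵢ | ȳᵢ | A·x̄ᵢ | A·ȳᵢ
plate | 35100.00 | 135.00 | 65.00 | 4738500.00 | 2281500.00
hole 1 | -4300.84 | 132.00 | 55.00 | -567710.93 | -236546.22
hole 2 | -1809.56 | 45.00 | 73.00 | -81430.08 | -132097.69
Σ | 28989.60 |  |  | 4089358.99 | 1912856.09
x_c = 4089358.99 / 28989.60 = 141.06 mm
y_c = 1912856.09 / 28989.60 = 65.98 mm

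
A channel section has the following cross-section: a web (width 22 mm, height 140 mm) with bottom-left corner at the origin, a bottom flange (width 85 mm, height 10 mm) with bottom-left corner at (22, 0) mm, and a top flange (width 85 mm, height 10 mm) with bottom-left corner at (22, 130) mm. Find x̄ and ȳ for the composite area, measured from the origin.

x̄ = 30.03 mm, ȳ = 70.00 mm

web: A = 22 × 140 = 3080.00, centroid at (11.00, 70.00).
bottom flange: A = 85 × 10 = 850.00, centroid at (64.50, 5.00).
top flange: A = 85 × 10 = 850.00, centroid at (64.50, 135.00).
ΣA = 4780.00 mm², ΣAx̄ = 143530.00 mm³, ΣAȳ = 334600.00 mm³.
x̄ = 143530.00/4780.00 = 30.03 mm; ȳ = 334600.00/4780.00 = 70.00 mm.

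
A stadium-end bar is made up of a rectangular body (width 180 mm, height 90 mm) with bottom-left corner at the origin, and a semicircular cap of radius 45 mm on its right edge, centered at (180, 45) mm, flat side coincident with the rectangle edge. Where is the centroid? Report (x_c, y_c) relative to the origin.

rectangular body: A = 180 × 90 = 16200.00, centroid at (90.00, 45.00).
semicircular end: A = ½π·45² = 3180.86, centroid at (199.10, 45.00).
ΣA = 19380.86 mm²
ΣAx_c = (16200.00)(90.00) + (3180.86)(199.10) = 2091305.26 mm³
ΣAy_c = (16200.00)(45.00) + (3180.86)(45.00) = 872138.82 mm³
x_c = 2091305.26 / 19380.86 = 107.91 mm
y_c = 872138.82 / 19380.86 = 45.00 mm

x_c = 107.91 mm, y_c = 45.00 mm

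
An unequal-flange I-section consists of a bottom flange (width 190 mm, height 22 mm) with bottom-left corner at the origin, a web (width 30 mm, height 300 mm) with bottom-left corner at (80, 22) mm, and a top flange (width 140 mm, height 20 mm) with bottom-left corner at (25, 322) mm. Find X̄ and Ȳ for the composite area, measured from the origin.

Part | A | x̄ᵢ | ȳᵢ | A·x̄ᵢ | A·ȳᵢ
bottom flange | 4180.00 | 95.00 | 11.00 | 397100.00 | 45980.00
web | 9000.00 | 95.00 | 172.00 | 855000.00 | 1548000.00
top flange | 2800.00 | 95.00 | 332.00 | 266000.00 | 929600.00
Σ | 15980.00 |  |  | 1518100.00 | 2523580.00
X̄ = 1518100.00 / 15980.00 = 95.00 mm
Ȳ = 2523580.00 / 15980.00 = 157.92 mm

X̄ = 95.00 mm, Ȳ = 157.92 mm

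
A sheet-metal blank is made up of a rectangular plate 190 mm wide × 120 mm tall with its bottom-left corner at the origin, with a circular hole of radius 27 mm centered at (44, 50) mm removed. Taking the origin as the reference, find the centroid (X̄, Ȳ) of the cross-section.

X̄ = 100.69 mm, Ȳ = 61.12 mm

Part | A | x̄ᵢ | ȳᵢ | A·x̄ᵢ | A·ȳᵢ
plate | 22800.00 | 95.00 | 60.00 | 2166000.00 | 1368000.00
hole | -2290.22 | 44.00 | 50.00 | -100769.73 | -114511.05
Σ | 20509.78 |  |  | 2065230.27 | 1253488.95
X̄ = 2065230.27 / 20509.78 = 100.69 mm
Ȳ = 1253488.95 / 20509.78 = 61.12 mm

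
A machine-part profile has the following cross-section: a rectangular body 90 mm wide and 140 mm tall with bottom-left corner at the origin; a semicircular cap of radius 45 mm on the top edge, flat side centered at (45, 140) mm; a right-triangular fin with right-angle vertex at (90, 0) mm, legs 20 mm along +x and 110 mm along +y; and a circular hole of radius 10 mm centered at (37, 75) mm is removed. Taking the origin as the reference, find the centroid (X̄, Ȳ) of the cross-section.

rectangular body: A = 90 × 140 = 12600.00, centroid at (45.00, 70.00).
semicircular top: A = ½π·45² = 3180.86, centroid at (45.00, 159.10).
triangular fin: A = ½·20·110 = 1100.00, centroid at (96.67, 36.67).
hole: A = −π·10² = -314.16, centroid at (37.00, 75.00).
ΣA = 16566.70 mm²
ΣAX̄ = (12600.00)(45.00) + (3180.86)(45.00) + (1100.00)(96.67) + (-314.16)(37.00) = 804848.26 mm³
ΣAȲ = (12600.00)(70.00) + (3180.86)(159.10) + (1100.00)(36.67) + (-314.16)(75.00) = 1404842.15 mm³
X̄ = 804848.26 / 16566.70 = 48.58 mm
Ȳ = 1404842.15 / 16566.70 = 84.80 mm

X̄ = 48.58 mm, Ȳ = 84.80 mm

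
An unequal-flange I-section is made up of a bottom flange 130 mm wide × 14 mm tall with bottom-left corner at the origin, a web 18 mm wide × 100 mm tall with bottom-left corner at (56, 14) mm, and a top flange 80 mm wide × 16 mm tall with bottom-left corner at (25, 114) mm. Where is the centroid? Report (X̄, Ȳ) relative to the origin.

X̄ = 65.00 mm, Ȳ = 57.98 mm

Part | A | x̄ᵢ | ȳᵢ | A·x̄ᵢ | A·ȳᵢ
bottom flange | 1820.00 | 65.00 | 7.00 | 118300.00 | 12740.00
web | 1800.00 | 65.00 | 64.00 | 117000.00 | 115200.00
top flange | 1280.00 | 65.00 | 122.00 | 83200.00 | 156160.00
Σ | 4900.00 |  |  | 318500.00 | 284100.00
X̄ = 318500.00 / 4900.00 = 65.00 mm
Ȳ = 284100.00 / 4900.00 = 57.98 mm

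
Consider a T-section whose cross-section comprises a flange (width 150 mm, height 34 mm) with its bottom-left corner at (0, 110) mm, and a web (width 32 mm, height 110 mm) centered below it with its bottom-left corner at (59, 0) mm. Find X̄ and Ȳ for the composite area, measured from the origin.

Part | A | x̄ᵢ | ȳᵢ | A·x̄ᵢ | A·ȳᵢ
web | 3520.00 | 75.00 | 55.00 | 264000.00 | 193600.00
flange | 5100.00 | 75.00 | 127.00 | 382500.00 | 647700.00
Σ | 8620.00 |  |  | 646500.00 | 841300.00
X̄ = 646500.00 / 8620.00 = 75.00 mm
Ȳ = 841300.00 / 8620.00 = 97.60 mm

X̄ = 75.00 mm, Ȳ = 97.60 mm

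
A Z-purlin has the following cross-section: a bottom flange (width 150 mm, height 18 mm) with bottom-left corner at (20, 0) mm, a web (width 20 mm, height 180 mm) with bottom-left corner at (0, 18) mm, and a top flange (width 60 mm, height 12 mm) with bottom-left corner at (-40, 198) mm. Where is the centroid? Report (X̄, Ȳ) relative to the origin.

bottom flange: A = 150 × 18 = 2700.00, centroid at (95.00, 9.00).
web: A = 20 × 180 = 3600.00, centroid at (10.00, 108.00).
top flange: A = 60 × 12 = 720.00, centroid at (-10.00, 204.00).
ΣA = 7020.00 mm², ΣAX̄ = 285300.00 mm³, ΣAȲ = 559980.00 mm³.
X̄ = 285300.00/7020.00 = 40.64 mm; Ȳ = 559980.00/7020.00 = 79.77 mm.

X̄ = 40.64 mm, Ȳ = 79.77 mm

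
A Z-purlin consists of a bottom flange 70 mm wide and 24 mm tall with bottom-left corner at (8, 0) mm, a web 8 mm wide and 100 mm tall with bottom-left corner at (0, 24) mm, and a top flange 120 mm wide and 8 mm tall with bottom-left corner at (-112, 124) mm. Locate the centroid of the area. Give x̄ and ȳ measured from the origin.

bottom flange: A = 70 × 24 = 1680.00, centroid at (43.00, 12.00).
web: A = 8 × 100 = 800.00, centroid at (4.00, 74.00).
top flange: A = 120 × 8 = 960.00, centroid at (-52.00, 128.00).
ΣA = 3440.00 mm²
ΣAx̄ = (1680.00)(43.00) + (800.00)(4.00) + (960.00)(-52.00) = 25520.00 mm³
ΣAȳ = (1680.00)(12.00) + (800.00)(74.00) + (960.00)(128.00) = 202240.00 mm³
x̄ = 25520.00 / 3440.00 = 7.42 mm
ȳ = 202240.00 / 3440.00 = 58.79 mm

x̄ = 7.42 mm, ȳ = 58.79 mm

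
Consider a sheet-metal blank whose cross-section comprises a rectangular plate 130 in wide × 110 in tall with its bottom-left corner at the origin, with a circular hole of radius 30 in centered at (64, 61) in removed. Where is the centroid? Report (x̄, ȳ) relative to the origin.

Part | A | x̄ᵢ | ȳᵢ | A·x̄ᵢ | A·ȳᵢ
plate | 14300.00 | 65.00 | 55.00 | 929500.00 | 786500.00
hole | -2827.43 | 64.00 | 61.00 | -180955.74 | -172473.44
Σ | 11472.57 |  |  | 748544.26 | 614026.56
x̄ = 748544.26 / 11472.57 = 65.25 in
ȳ = 614026.56 / 11472.57 = 53.52 in

x̄ = 65.25 in, ȳ = 53.52 in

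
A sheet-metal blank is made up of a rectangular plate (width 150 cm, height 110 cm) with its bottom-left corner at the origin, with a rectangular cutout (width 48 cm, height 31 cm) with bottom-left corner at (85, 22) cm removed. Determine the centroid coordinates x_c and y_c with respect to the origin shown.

plate: A = 150 × 110 = 16500.00, centroid at (75.00, 55.00).
hole: A = −(48 × 31) = -1488.00, centroid at (109.00, 37.50).
ΣA = 15012.00 cm²
ΣAx_c = (16500.00)(75.00) + (-1488.00)(109.00) = 1075308.00 cm³
ΣAy_c = (16500.00)(55.00) + (-1488.00)(37.50) = 851700.00 cm³
x_c = 1075308.00 / 15012.00 = 71.63 cm
y_c = 851700.00 / 15012.00 = 56.73 cm

x_c = 71.63 cm, y_c = 56.73 cm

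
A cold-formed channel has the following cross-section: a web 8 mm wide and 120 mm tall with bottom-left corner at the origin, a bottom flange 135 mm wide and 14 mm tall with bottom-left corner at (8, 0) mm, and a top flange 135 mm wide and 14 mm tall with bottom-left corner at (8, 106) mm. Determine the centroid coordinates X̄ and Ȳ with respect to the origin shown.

X̄ = 61.02 mm, Ȳ = 60.00 mm

Part | A | x̄ᵢ | ȳᵢ | A·x̄ᵢ | A·ȳᵢ
web | 960.00 | 4.00 | 60.00 | 3840.00 | 57600.00
bottom flange | 1890.00 | 75.50 | 7.00 | 142695.00 | 13230.00
top flange | 1890.00 | 75.50 | 113.00 | 142695.00 | 213570.00
Σ | 4740.00 |  |  | 289230.00 | 284400.00
X̄ = 289230.00 / 4740.00 = 61.02 mm
Ȳ = 284400.00 / 4740.00 = 60.00 mm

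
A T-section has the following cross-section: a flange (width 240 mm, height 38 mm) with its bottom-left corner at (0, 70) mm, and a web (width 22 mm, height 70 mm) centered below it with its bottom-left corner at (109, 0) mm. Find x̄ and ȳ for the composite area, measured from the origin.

x̄ = 120.00 mm, ȳ = 81.20 mm

web: A = 22 × 70 = 1540.00, centroid at (120.00, 35.00).
flange: A = 240 × 38 = 9120.00, centroid at (120.00, 89.00).
ΣA = 10660.00 mm²
ΣAx̄ = (1540.00)(120.00) + (9120.00)(120.00) = 1279200.00 mm³
ΣAȳ = (1540.00)(35.00) + (9120.00)(89.00) = 865580.00 mm³
x̄ = 1279200.00 / 10660.00 = 120.00 mm
ȳ = 865580.00 / 10660.00 = 81.20 mm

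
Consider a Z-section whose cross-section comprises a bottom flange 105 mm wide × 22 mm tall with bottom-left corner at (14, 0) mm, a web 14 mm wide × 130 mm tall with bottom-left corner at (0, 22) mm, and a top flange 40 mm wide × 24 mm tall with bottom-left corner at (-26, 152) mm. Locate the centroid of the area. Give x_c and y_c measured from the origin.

bottom flange: A = 105 × 22 = 2310.00, centroid at (66.50, 11.00).
web: A = 14 × 130 = 1820.00, centroid at (7.00, 87.00).
top flange: A = 40 × 24 = 960.00, centroid at (-6.00, 164.00).
ΣA = 5090.00 mm²
ΣAx_c = (2310.00)(66.50) + (1820.00)(7.00) + (960.00)(-6.00) = 160595.00 mm³
ΣAy_c = (2310.00)(11.00) + (1820.00)(87.00) + (960.00)(164.00) = 341190.00 mm³
x_c = 160595.00 / 5090.00 = 31.55 mm
y_c = 341190.00 / 5090.00 = 67.03 mm

x_c = 31.55 mm, y_c = 67.03 mm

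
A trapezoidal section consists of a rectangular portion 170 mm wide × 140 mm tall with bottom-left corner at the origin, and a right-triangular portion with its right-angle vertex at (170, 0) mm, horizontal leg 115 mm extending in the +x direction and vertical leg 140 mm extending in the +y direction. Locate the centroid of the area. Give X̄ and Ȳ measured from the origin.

rectangular portion: A = 170 × 140 = 23800.00, centroid at (85.00, 70.00).
triangular portion: A = ½·115·140 = 8050.00, centroid at (208.33, 46.67).
ΣA = 31850.00 mm², ΣAX̄ = 3700083.33 mm³, ΣAȲ = 2041666.67 mm³.
X̄ = 3700083.33/31850.00 = 116.17 mm; Ȳ = 2041666.67/31850.00 = 64.10 mm.

X̄ = 116.17 mm, Ȳ = 64.10 mm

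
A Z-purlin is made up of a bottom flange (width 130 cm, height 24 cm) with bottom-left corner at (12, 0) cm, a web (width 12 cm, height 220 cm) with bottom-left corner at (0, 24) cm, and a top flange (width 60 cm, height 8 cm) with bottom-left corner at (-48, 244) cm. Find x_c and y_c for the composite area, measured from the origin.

bottom flange: A = 130 × 24 = 3120.00, centroid at (77.00, 12.00).
web: A = 12 × 220 = 2640.00, centroid at (6.00, 134.00).
top flange: A = 60 × 8 = 480.00, centroid at (-18.00, 248.00).
ΣA = 6240.00 cm²
ΣAx_c = (3120.00)(77.00) + (2640.00)(6.00) + (480.00)(-18.00) = 247440.00 cm³
ΣAy_c = (3120.00)(12.00) + (2640.00)(134.00) + (480.00)(248.00) = 510240.00 cm³
x_c = 247440.00 / 6240.00 = 39.65 cm
y_c = 510240.00 / 6240.00 = 81.77 cm

x_c = 39.65 cm, y_c = 81.77 cm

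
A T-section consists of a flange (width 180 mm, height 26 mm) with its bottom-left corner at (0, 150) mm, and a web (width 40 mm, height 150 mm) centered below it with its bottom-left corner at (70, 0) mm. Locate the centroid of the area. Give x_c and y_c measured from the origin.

x_c = 90.00 mm, y_c = 113.56 mm

web: A = 40 × 150 = 6000.00, centroid at (90.00, 75.00).
flange: A = 180 × 26 = 4680.00, centroid at (90.00, 163.00).
ΣA = 10680.00 mm²
ΣAx_c = (6000.00)(90.00) + (4680.00)(90.00) = 961200.00 mm³
ΣAy_c = (6000.00)(75.00) + (4680.00)(163.00) = 1212840.00 mm³
x_c = 961200.00 / 10680.00 = 90.00 mm
y_c = 1212840.00 / 10680.00 = 113.56 mm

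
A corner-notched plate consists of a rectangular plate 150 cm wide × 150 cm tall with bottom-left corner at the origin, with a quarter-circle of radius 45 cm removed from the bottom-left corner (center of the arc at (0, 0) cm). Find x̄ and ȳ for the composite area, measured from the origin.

x̄ = 79.25 cm, ȳ = 79.25 cm

plate: A = 150 × 150 = 22500.00, centroid at (75.00, 75.00).
removed quarter-circle: A = −¼π·45² = -1590.43, centroid at (19.10, 19.10).
ΣA = 20909.57 cm², ΣAx̄ = 1657125.00 cm³, ΣAȳ = 1657125.00 cm³.
x̄ = 1657125.00/20909.57 = 79.25 cm; ȳ = 1657125.00/20909.57 = 79.25 cm.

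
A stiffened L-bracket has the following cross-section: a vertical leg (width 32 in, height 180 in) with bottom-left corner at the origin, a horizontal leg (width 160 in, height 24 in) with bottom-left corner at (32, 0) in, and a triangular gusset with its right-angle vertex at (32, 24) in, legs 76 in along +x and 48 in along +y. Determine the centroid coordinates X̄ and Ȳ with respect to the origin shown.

vertical leg: A = 32 × 180 = 5760.00, centroid at (16.00, 90.00).
horizontal leg: A = 160 × 24 = 3840.00, centroid at (112.00, 12.00).
gusset: A = ½·76·48 = 1824.00, centroid at (57.33, 40.00).
ΣA = 11424.00 in²
ΣAX̄ = (5760.00)(16.00) + (3840.00)(112.00) + (1824.00)(57.33) = 626816.00 in³
ΣAȲ = (5760.00)(90.00) + (3840.00)(12.00) + (1824.00)(40.00) = 637440.00 in³
X̄ = 626816.00 / 11424.00 = 54.87 in
Ȳ = 637440.00 / 11424.00 = 55.80 in

X̄ = 54.87 in, Ȳ = 55.80 in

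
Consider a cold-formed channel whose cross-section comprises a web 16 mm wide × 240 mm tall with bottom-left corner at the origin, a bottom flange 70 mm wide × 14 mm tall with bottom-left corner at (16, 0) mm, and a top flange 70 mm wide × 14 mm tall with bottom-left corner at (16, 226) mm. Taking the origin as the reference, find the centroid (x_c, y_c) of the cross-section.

web: A = 16 × 240 = 3840.00, centroid at (8.00, 120.00).
bottom flange: A = 70 × 14 = 980.00, centroid at (51.00, 7.00).
top flange: A = 70 × 14 = 980.00, centroid at (51.00, 233.00).
ΣA = 5800.00 mm², ΣAx_c = 130680.00 mm³, ΣAy_c = 696000.00 mm³.
x_c = 130680.00/5800.00 = 22.53 mm; y_c = 696000.00/5800.00 = 120.00 mm.

x_c = 22.53 mm, y_c = 120.00 mm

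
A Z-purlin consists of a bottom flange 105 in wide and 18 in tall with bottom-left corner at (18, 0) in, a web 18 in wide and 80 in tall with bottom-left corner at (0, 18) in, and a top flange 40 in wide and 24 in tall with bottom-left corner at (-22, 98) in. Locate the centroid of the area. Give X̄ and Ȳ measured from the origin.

X̄ = 33.63 in, Ȳ = 48.05 in

Part | A | x̄ᵢ | ȳᵢ | A·x̄ᵢ | A·ȳᵢ
bottom flange | 1890.00 | 70.50 | 9.00 | 133245.00 | 17010.00
web | 1440.00 | 9.00 | 58.00 | 12960.00 | 83520.00
top flange | 960.00 | -2.00 | 110.00 | -1920.00 | 105600.00
Σ | 4290.00 |  |  | 144285.00 | 206130.00
X̄ = 144285.00 / 4290.00 = 33.63 in
Ȳ = 206130.00 / 4290.00 = 48.05 in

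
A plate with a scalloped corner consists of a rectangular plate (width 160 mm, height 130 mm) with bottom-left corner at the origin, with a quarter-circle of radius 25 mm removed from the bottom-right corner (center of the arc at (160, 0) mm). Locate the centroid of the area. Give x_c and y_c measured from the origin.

x_c = 78.32 mm, y_c = 66.31 mm

plate: A = 160 × 130 = 20800.00, centroid at (80.00, 65.00).
removed quarter-circle: A = −¼π·25² = -490.87, centroid at (149.39, 10.61).
ΣA = 20309.13 mm², ΣAx_c = 1590668.52 mm³, ΣAy_c = 1346791.67 mm³.
x_c = 1590668.52/20309.13 = 78.32 mm; y_c = 1346791.67/20309.13 = 66.31 mm.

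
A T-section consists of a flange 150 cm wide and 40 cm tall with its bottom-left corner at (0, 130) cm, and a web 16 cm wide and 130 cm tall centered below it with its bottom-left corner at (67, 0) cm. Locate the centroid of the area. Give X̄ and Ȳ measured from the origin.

web: A = 16 × 130 = 2080.00, centroid at (75.00, 65.00).
flange: A = 150 × 40 = 6000.00, centroid at (75.00, 150.00).
ΣA = 8080.00 cm², ΣAX̄ = 606000.00 cm³, ΣAȲ = 1035200.00 cm³.
X̄ = 606000.00/8080.00 = 75.00 cm; Ȳ = 1035200.00/8080.00 = 128.12 cm.

X̄ = 75.00 cm, Ȳ = 128.12 cm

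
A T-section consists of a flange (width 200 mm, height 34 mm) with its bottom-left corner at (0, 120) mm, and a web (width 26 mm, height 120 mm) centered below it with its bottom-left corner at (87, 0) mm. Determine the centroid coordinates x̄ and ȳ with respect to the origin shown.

x̄ = 100.00 mm, ȳ = 112.78 mm

web: A = 26 × 120 = 3120.00, centroid at (100.00, 60.00).
flange: A = 200 × 34 = 6800.00, centroid at (100.00, 137.00).
ΣA = 9920.00 mm², ΣAx̄ = 992000.00 mm³, ΣAȳ = 1118800.00 mm³.
x̄ = 992000.00/9920.00 = 100.00 mm; ȳ = 1118800.00/9920.00 = 112.78 mm.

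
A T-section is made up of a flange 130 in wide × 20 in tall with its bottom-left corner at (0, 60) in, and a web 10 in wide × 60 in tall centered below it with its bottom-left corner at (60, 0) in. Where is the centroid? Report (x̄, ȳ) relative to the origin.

Part | A | x̄ᵢ | ȳᵢ | A·x̄ᵢ | A·ȳᵢ
web | 600.00 | 65.00 | 30.00 | 39000.00 | 18000.00
flange | 2600.00 | 65.00 | 70.00 | 169000.00 | 182000.00
Σ | 3200.00 |  |  | 208000.00 | 200000.00
x̄ = 208000.00 / 3200.00 = 65.00 in
ȳ = 200000.00 / 3200.00 = 62.50 in

x̄ = 65.00 in, ȳ = 62.50 in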